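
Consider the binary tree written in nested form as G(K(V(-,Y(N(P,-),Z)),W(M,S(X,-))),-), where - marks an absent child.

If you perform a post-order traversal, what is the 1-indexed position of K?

Post-order visits the left subtree, then the right subtree, then the node.
At G: go left to K.
  At K: go left to V.
    At V: no left child.
    At V: go right to Y.
      At Y: go left to N.
        At N: go left to P.
          P is a leaf — visit P.
        At N: no right child.
        Visit N.
      At Y: go right to Z.
        Z is a leaf — visit Z.
      Visit Y.
    Visit V.
  At K: go right to W.
    At W: go left to M.
      M is a leaf — visit M.
    At W: go right to S.
      At S: go left to X.
        X is a leaf — visit X.
      At S: no right child.
      Visit S.
    Visit W.
  Visit K.
At G: no right child.
Visit G.
Full post-order sequence: P, N, Z, Y, V, M, X, S, W, K, G.

10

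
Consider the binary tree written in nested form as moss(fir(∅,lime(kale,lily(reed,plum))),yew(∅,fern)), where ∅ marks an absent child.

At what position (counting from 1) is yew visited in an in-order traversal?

In-order visits the left subtree, then the node, then the right subtree.
At moss: go left to fir.
  At fir: no left child.
  Visit fir.
  At fir: go right to lime.
    At lime: go left to kale.
      kale is a leaf — visit kale.
    Visit lime.
    At lime: go right to lily.
      At lily: go left to reed.
        reed is a leaf — visit reed.
      Visit lily.
      At lily: go right to plum.
        plum is a leaf — visit plum.
Visit moss.
At moss: go right to yew.
  At yew: no left child.
  Visit yew.
  At yew: go right to fern.
    fern is a leaf — visit fern.
Full in-order sequence: fir, kale, lime, reed, lily, plum, moss, yew, fern.

8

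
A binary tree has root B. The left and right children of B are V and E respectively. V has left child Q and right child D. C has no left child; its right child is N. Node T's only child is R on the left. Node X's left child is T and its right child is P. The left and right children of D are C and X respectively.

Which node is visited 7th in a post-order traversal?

X

Post-order visits the left subtree, then the right subtree, then the node.
At B: go left to V.
  At V: go left to Q.
    Q is a leaf — visit Q.
  At V: go right to D.
    At D: go left to C.
      At C: no left child.
      At C: go right to N.
        N is a leaf — visit N.
      Visit C.
    At D: go right to X.
      At X: go left to T.
        At T: go left to R.
          R is a leaf — visit R.
        At T: no right child.
        Visit T.
      At X: go right to P.
        P is a leaf — visit P.
      Visit X.
    Visit D.
  Visit V.
At B: go right to E.
  E is a leaf — visit E.
Visit B.
Full post-order sequence: Q, N, C, R, T, P, X, D, V, E, B.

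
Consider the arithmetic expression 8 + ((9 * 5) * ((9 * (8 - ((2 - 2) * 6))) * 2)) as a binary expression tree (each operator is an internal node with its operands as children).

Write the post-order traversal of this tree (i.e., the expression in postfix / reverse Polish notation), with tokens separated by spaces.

Post-order on an expression tree gives postfix notation: for each operator, emit left operand, right operand, then the operator.

8 9 5 * 9 8 2 2 - 6 * - * 2 * * +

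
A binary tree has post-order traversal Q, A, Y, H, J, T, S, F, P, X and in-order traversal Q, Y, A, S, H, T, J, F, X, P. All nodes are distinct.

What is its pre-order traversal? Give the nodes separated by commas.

The last element of post-order is the root; it splits in-order into left and right subtrees.
Root X: left subtree has 8 nodes {Q, Y, A, S, H, T, J, F}, right has 1 {P}.
  Root F: left subtree has 7 nodes {Q, Y, A, S, H, T, J}, right has 0 { }.
    Root S: left subtree has 3 nodes {Q, Y, A}, right has 3 {H, T, J}.
      Root Y: left subtree has 1 node {Q}, right has 1 {A}.
      Root T: left subtree has 1 node {H}, right has 1 {J}.

X, F, S, Y, Q, A, T, H, J, P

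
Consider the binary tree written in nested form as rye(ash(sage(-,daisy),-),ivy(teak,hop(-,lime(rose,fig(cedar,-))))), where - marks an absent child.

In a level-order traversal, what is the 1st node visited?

Level-order visits nodes level by level from the root, left to right within each level.
Level 0: rye
Level 1: ash, ivy
Level 2: sage, teak, hop
Level 3: daisy, lime
Level 4: rose, fig
Level 5: cedar
Full level-order sequence: rye, ash, ivy, sage, teak, hop, daisy, lime, rose, fig, cedar.

rye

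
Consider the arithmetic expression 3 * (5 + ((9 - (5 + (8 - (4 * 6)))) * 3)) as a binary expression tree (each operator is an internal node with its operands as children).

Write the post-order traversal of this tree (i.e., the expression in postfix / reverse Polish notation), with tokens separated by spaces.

Post-order on an expression tree gives postfix notation: for each operator, emit left operand, right operand, then the operator.

3 5 9 5 8 4 6 * - + - 3 * + *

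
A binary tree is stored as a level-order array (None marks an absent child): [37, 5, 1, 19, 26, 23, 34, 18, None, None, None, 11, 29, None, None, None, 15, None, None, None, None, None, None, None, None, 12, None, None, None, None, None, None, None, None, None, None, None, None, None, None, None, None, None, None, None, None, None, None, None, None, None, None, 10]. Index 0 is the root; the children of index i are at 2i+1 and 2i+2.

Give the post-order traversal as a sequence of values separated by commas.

15, 18, 19, 26, 5, 11, 10, 12, 29, 23, 34, 1, 37

Post-order visits the left subtree, then the right subtree, then the node.
At 37: go left to 5.
  At 5: go left to 19.
    At 19: go left to 18.
      At 18: no left child.
      At 18: go right to 15.
        15 is a leaf — visit 15.
      Visit 18.
    At 19: no right child.
    Visit 19.
  At 5: go right to 26.
    26 is a leaf — visit 26.
  Visit 5.
At 37: go right to 1.
  At 1: go left to 23.
    At 23: go left to 11.
      11 is a leaf — visit 11.
    At 23: go right to 29.
      At 29: go left to 12.
        At 12: no left child.
        At 12: go right to 10.
          10 is a leaf — visit 10.
        Visit 12.
      At 29: no right child.
      Visit 29.
    Visit 23.
  At 1: go right to 34.
    34 is a leaf — visit 34.
  Visit 1.
Visit 37.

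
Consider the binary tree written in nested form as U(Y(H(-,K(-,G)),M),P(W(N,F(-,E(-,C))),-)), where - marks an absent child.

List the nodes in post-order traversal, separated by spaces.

G K H M Y N C E F W P U

Post-order visits the left subtree, then the right subtree, then the node.
At U: go left to Y.
  At Y: go left to H.
    At H: no left child.
    At H: go right to K.
      At K: no left child.
      At K: go right to G.
        G is a leaf — visit G.
      Visit K.
    Visit H.
  At Y: go right to M.
    M is a leaf — visit M.
  Visit Y.
At U: go right to P.
  At P: go left to W.
    At W: go left to N.
      N is a leaf — visit N.
    At W: go right to F.
      At F: no left child.
      At F: go right to E.
        At E: no left child.
        At E: go right to C.
          C is a leaf — visit C.
        Visit E.
      Visit F.
    Visit W.
  At P: no right child.
  Visit P.
Visit U.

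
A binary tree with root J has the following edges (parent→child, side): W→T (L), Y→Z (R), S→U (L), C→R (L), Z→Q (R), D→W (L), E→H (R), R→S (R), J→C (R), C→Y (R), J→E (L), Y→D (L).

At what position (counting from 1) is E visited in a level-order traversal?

2

Level-order visits nodes level by level from the root, left to right within each level.
Level 0: J
Level 1: E, C
Level 2: H, R, Y
Level 3: S, D, Z
Level 4: U, W, Q
Level 5: T
Full level-order sequence: J, E, C, H, R, Y, S, D, Z, U, W, Q, T.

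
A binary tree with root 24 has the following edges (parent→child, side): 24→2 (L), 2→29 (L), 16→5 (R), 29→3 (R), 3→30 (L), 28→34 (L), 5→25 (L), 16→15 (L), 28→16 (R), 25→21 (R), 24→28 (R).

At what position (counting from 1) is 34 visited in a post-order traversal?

5

Post-order visits the left subtree, then the right subtree, then the node.
At 24: go left to 2.
  At 2: go left to 29.
    At 29: no left child.
    At 29: go right to 3.
      At 3: go left to 30.
        30 is a leaf — visit 30.
      At 3: no right child.
      Visit 3.
    Visit 29.
  At 2: no right child.
  Visit 2.
At 24: go right to 28.
  At 28: go left to 34.
    34 is a leaf — visit 34.
  At 28: go right to 16.
    At 16: go left to 15.
      15 is a leaf — visit 15.
    At 16: go right to 5.
      At 5: go left to 25.
        At 25: no left child.
        At 25: go right to 21.
          21 is a leaf — visit 21.
        Visit 25.
      At 5: no right child.
      Visit 5.
    Visit 16.
  Visit 28.
Visit 24.
Full post-order sequence: 30, 3, 29, 2, 34, 15, 21, 25, 5, 16, 28, 24.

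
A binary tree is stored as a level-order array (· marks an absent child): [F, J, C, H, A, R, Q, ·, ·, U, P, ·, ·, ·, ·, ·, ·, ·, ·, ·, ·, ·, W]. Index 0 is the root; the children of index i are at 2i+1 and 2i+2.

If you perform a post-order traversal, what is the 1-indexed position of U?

Post-order visits the left subtree, then the right subtree, then the node.
At F: go left to J.
  At J: go left to H.
    H is a leaf — visit H.
  At J: go right to A.
    At A: go left to U.
      U is a leaf — visit U.
    At A: go right to P.
      At P: no left child.
      At P: go right to W.
        W is a leaf — visit W.
      Visit P.
    Visit A.
  Visit J.
At F: go right to C.
  At C: go left to R.
    R is a leaf — visit R.
  At C: go right to Q.
    Q is a leaf — visit Q.
  Visit C.
Visit F.
Full post-order sequence: H, U, W, P, A, J, R, Q, C, F.

2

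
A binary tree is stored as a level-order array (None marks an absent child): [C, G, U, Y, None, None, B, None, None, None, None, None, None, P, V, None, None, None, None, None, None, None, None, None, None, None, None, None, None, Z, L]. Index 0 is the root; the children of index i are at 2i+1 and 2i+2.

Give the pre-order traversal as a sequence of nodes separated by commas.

Pre-order visits the node, then its left subtree, then its right subtree.
Visit C.
At C: go left to G.
  Visit G.
  At G: go left to Y.
    Y is a leaf — visit Y.
  At G: no right child.
At C: go right to U.
  Visit U.
  At U: no left child.
  At U: go right to B.
    Visit B.
    At B: go left to P.
      P is a leaf — visit P.
    At B: go right to V.
      Visit V.
      At V: go left to Z.
        Z is a leaf — visit Z.
      At V: go right to L.
        L is a leaf — visit L.

C, G, Y, U, B, P, V, Z, L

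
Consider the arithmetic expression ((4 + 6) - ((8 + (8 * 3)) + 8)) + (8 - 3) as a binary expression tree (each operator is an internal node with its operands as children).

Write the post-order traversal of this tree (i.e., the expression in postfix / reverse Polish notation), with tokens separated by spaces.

4 6 + 8 8 3 * + 8 + - 8 3 - +

Post-order on an expression tree gives postfix notation: for each operator, emit left operand, right operand, then the operator.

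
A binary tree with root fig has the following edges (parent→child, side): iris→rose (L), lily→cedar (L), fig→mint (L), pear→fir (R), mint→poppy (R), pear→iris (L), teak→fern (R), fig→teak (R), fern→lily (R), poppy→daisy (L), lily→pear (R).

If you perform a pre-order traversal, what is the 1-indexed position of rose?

Pre-order visits the node, then its left subtree, then its right subtree.
Visit fig.
At fig: go left to mint.
  Visit mint.
  At mint: no left child.
  At mint: go right to poppy.
    Visit poppy.
    At poppy: go left to daisy.
      daisy is a leaf — visit daisy.
    At poppy: no right child.
At fig: go right to teak.
  Visit teak.
  At teak: no left child.
  At teak: go right to fern.
    Visit fern.
    At fern: no left child.
    At fern: go right to lily.
      Visit lily.
      At lily: go left to cedar.
        cedar is a leaf — visit cedar.
      At lily: go right to pear.
        Visit pear.
        At pear: go left to iris.
          Visit iris.
          At iris: go left to rose.
            rose is a leaf — visit rose.
          At iris: no right child.
        At pear: go right to fir.
          fir is a leaf — visit fir.
Full pre-order sequence: fig, mint, poppy, daisy, teak, fern, lily, cedar, pear, iris, rose, fir.

11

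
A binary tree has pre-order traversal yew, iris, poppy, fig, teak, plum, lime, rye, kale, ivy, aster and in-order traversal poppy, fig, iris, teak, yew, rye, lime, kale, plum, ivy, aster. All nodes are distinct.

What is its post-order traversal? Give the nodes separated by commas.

fig, poppy, teak, iris, rye, kale, lime, aster, ivy, plum, yew

The first element of pre-order is the root; it splits in-order into left and right subtrees.
Root yew: left subtree has 4 nodes {poppy, fig, iris, teak}, right has 6 {rye, lime, kale, plum, ivy, aster}.
  Root iris: left subtree has 2 nodes {poppy, fig}, right has 1 {teak}.
    Root poppy: left subtree has 0 nodes { }, right has 1 {fig}.
  Root plum: left subtree has 3 nodes {rye, lime, kale}, right has 2 {ivy, aster}.
    Root lime: left subtree has 1 node {rye}, right has 1 {kale}.
    Root ivy: left subtree has 0 nodes { }, right has 1 {aster}.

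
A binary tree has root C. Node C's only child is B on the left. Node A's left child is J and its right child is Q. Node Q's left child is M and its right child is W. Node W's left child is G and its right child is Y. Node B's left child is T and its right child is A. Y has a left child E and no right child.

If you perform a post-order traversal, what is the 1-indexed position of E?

5

Post-order visits the left subtree, then the right subtree, then the node.
At C: go left to B.
  At B: go left to T.
    T is a leaf — visit T.
  At B: go right to A.
    At A: go left to J.
      J is a leaf — visit J.
    At A: go right to Q.
      At Q: go left to M.
        M is a leaf — visit M.
      At Q: go right to W.
        At W: go left to G.
          G is a leaf — visit G.
        At W: go right to Y.
          At Y: go left to E.
            E is a leaf — visit E.
          At Y: no right child.
          Visit Y.
        Visit W.
      Visit Q.
    Visit A.
  Visit B.
At C: no right child.
Visit C.
Full post-order sequence: T, J, M, G, E, Y, W, Q, A, B, C.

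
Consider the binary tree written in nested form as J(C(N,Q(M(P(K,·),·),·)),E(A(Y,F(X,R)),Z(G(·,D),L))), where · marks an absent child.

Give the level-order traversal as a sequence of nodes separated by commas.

Level-order visits nodes level by level from the root, left to right within each level.
Level 0: J
Level 1: C, E
Level 2: N, Q, A, Z
Level 3: M, Y, F, G, L
Level 4: P, X, R, D
Level 5: K

J, C, E, N, Q, A, Z, M, Y, F, G, L, P, X, R, D, K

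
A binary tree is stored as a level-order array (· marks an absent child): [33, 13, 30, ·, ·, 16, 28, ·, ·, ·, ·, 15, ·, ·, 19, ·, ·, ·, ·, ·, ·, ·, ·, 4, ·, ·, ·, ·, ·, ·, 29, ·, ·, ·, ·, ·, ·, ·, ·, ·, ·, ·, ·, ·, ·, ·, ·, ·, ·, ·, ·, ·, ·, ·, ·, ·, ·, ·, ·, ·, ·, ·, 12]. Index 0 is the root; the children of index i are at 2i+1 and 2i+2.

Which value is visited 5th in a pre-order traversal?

15

Pre-order visits the node, then its left subtree, then its right subtree.
Visit 33.
At 33: go left to 13.
  13 is a leaf — visit 13.
At 33: go right to 30.
  Visit 30.
  At 30: go left to 16.
    Visit 16.
    At 16: go left to 15.
      Visit 15.
      At 15: go left to 4.
        4 is a leaf — visit 4.
      At 15: no right child.
    At 16: no right child.
  At 30: go right to 28.
    Visit 28.
    At 28: no left child.
    At 28: go right to 19.
      Visit 19.
      At 19: no left child.
      At 19: go right to 29.
        Visit 29.
        At 29: no left child.
        At 29: go right to 12.
          12 is a leaf — visit 12.
Full pre-order sequence: 33, 13, 30, 16, 15, 4, 28, 19, 29, 12.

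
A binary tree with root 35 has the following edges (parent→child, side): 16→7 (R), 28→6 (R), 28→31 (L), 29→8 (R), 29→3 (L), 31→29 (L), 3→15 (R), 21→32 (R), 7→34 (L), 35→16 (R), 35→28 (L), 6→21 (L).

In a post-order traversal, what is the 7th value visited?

Post-order visits the left subtree, then the right subtree, then the node.
At 35: go left to 28.
  At 28: go left to 31.
    At 31: go left to 29.
      At 29: go left to 3.
        At 3: no left child.
        At 3: go right to 15.
          15 is a leaf — visit 15.
        Visit 3.
      At 29: go right to 8.
        8 is a leaf — visit 8.
      Visit 29.
    At 31: no right child.
    Visit 31.
  At 28: go right to 6.
    At 6: go left to 21.
      At 21: no left child.
      At 21: go right to 32.
        32 is a leaf — visit 32.
      Visit 21.
    At 6: no right child.
    Visit 6.
  Visit 28.
At 35: go right to 16.
  At 16: no left child.
  At 16: go right to 7.
    At 7: go left to 34.
      34 is a leaf — visit 34.
    At 7: no right child.
    Visit 7.
  Visit 16.
Visit 35.
Full post-order sequence: 15, 3, 8, 29, 31, 32, 21, 6, 28, 34, 7, 16, 35.

21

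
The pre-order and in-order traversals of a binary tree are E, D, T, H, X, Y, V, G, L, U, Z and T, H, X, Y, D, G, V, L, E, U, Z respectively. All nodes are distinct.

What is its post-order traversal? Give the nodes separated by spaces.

Y X H T G L V D Z U E

The first element of pre-order is the root; it splits in-order into left and right subtrees.
Root E: left subtree has 8 nodes {T, H, X, Y, D, G, V, L}, right has 2 {U, Z}.
  Root D: left subtree has 4 nodes {T, H, X, Y}, right has 3 {G, V, L}.
    Root T: left subtree has 0 nodes { }, right has 3 {H, X, Y}.
      Root H: left subtree has 0 nodes { }, right has 2 {X, Y}.
        Root X: left subtree has 0 nodes { }, right has 1 {Y}.
    Root V: left subtree has 1 node {G}, right has 1 {L}.
  Root U: left subtree has 0 nodes { }, right has 1 {Z}.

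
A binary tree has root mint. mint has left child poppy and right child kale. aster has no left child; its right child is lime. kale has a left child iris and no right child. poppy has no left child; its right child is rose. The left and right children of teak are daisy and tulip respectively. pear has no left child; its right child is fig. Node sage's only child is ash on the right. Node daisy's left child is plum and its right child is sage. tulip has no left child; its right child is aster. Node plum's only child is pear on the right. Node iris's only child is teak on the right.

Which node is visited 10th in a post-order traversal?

Post-order visits the left subtree, then the right subtree, then the node.
At mint: go left to poppy.
  At poppy: no left child.
  At poppy: go right to rose.
    rose is a leaf — visit rose.
  Visit poppy.
At mint: go right to kale.
  At kale: go left to iris.
    At iris: no left child.
    At iris: go right to teak.
      At teak: go left to daisy.
        At daisy: go left to plum.
          At plum: no left child.
          At plum: go right to pear.
            At pear: no left child.
            At pear: go right to fig.
              fig is a leaf — visit fig.
            Visit pear.
          Visit plum.
        At daisy: go right to sage.
          At sage: no left child.
          At sage: go right to ash.
            ash is a leaf — visit ash.
          Visit sage.
        Visit daisy.
      At teak: go right to tulip.
        At tulip: no left child.
        At tulip: go right to aster.
          At aster: no left child.
          At aster: go right to lime.
            lime is a leaf — visit lime.
          Visit aster.
        Visit tulip.
      Visit teak.
    Visit iris.
  At kale: no right child.
  Visit kale.
Visit mint.
Full post-order sequence: rose, poppy, fig, pear, plum, ash, sage, daisy, lime, aster, tulip, teak, iris, kale, mint.

aster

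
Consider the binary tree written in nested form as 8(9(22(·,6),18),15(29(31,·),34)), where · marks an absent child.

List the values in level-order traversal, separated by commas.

8, 9, 15, 22, 18, 29, 34, 6, 31

Level-order visits nodes level by level from the root, left to right within each level.
Level 0: 8
Level 1: 9, 15
Level 2: 22, 18, 29, 34
Level 3: 6, 31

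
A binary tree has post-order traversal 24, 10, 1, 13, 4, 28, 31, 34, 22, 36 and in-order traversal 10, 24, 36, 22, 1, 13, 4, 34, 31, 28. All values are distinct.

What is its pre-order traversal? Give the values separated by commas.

The last element of post-order is the root; it splits in-order into left and right subtrees.
Root 36: left subtree has 2 nodes {10, 24}, right has 7 {22, 1, 13, 4, 34, 31, 28}.
  Root 10: left subtree has 0 nodes { }, right has 1 {24}.
  Root 22: left subtree has 0 nodes { }, right has 6 {1, 13, 4, 34, 31, 28}.
    Root 34: left subtree has 3 nodes {1, 13, 4}, right has 2 {31, 28}.
      Root 4: left subtree has 2 nodes {1, 13}, right has 0 { }.
        Root 13: left subtree has 1 node {1}, right has 0 { }.
      Root 31: left subtree has 0 nodes { }, right has 1 {28}.

36, 10, 24, 22, 34, 4, 13, 1, 31, 28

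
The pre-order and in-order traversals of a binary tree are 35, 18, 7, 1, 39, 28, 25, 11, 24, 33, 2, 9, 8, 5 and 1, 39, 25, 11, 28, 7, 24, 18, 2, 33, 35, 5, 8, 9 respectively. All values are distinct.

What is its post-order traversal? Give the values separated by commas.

11, 25, 28, 39, 1, 24, 7, 2, 33, 18, 5, 8, 9, 35

The first element of pre-order is the root; it splits in-order into left and right subtrees.
Root 35: left subtree has 10 nodes {1, 39, 25, 11, 28, 7, 24, 18, 2, 33}, right has 3 {5, 8, 9}.
  Root 18: left subtree has 7 nodes {1, 39, 25, 11, 28, 7, 24}, right has 2 {2, 33}.
    Root 7: left subtree has 5 nodes {1, 39, 25, 11, 28}, right has 1 {24}.
      Root 1: left subtree has 0 nodes { }, right has 4 {39, 25, 11, 28}.
        Root 39: left subtree has 0 nodes { }, right has 3 {25, 11, 28}.
          Root 28: left subtree has 2 nodes {25, 11}, right has 0 { }.
            Root 25: left subtree has 0 nodes { }, right has 1 {11}.
    Root 33: left subtree has 1 node {2}, right has 0 { }.
  Root 9: left subtree has 2 nodes {5, 8}, right has 0 { }.
    Root 8: left subtree has 1 node {5}, right has 0 { }.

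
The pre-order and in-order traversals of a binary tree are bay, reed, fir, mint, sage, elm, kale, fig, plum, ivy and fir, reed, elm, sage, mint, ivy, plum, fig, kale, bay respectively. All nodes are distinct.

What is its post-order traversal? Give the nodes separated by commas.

fir, elm, sage, ivy, plum, fig, kale, mint, reed, bay

The first element of pre-order is the root; it splits in-order into left and right subtrees.
Root bay: left subtree has 9 nodes {fir, reed, elm, sage, mint, ivy, plum, fig, kale}, right has 0 { }.
  Root reed: left subtree has 1 node {fir}, right has 7 {elm, sage, mint, ivy, plum, fig, kale}.
    Root mint: left subtree has 2 nodes {elm, sage}, right has 4 {ivy, plum, fig, kale}.
      Root sage: left subtree has 1 node {elm}, right has 0 { }.
      Root kale: left subtree has 3 nodes {ivy, plum, fig}, right has 0 { }.
        Root fig: left subtree has 2 nodes {ivy, plum}, right has 0 { }.
          Root plum: left subtree has 1 node {ivy}, right has 0 { }.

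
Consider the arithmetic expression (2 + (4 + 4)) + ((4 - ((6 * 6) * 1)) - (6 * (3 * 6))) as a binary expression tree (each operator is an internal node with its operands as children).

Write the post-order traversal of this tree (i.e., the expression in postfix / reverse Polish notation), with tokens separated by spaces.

Post-order on an expression tree gives postfix notation: for each operator, emit left operand, right operand, then the operator.

2 4 4 + + 4 6 6 * 1 * - 6 3 6 * * - +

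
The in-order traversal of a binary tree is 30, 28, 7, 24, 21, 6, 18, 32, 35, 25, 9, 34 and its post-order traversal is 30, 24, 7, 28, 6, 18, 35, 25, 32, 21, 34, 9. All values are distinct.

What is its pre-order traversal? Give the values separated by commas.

9, 21, 28, 30, 7, 24, 32, 18, 6, 25, 35, 34

The last element of post-order is the root; it splits in-order into left and right subtrees.
Root 9: left subtree has 10 nodes {30, 28, 7, 24, 21, 6, 18, 32, 35, 25}, right has 1 {34}.
  Root 21: left subtree has 4 nodes {30, 28, 7, 24}, right has 5 {6, 18, 32, 35, 25}.
    Root 28: left subtree has 1 node {30}, right has 2 {7, 24}.
      Root 7: left subtree has 0 nodes { }, right has 1 {24}.
    Root 32: left subtree has 2 nodes {6, 18}, right has 2 {35, 25}.
      Root 18: left subtree has 1 node {6}, right has 0 { }.
      Root 25: left subtree has 1 node {35}, right has 0 { }.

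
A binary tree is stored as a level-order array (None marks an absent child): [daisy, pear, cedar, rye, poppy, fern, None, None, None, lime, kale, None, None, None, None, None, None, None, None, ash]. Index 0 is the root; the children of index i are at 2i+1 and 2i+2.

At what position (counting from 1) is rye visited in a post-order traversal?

1

Post-order visits the left subtree, then the right subtree, then the node.
At daisy: go left to pear.
  At pear: go left to rye.
    rye is a leaf — visit rye.
  At pear: go right to poppy.
    At poppy: go left to lime.
      At lime: go left to ash.
        ash is a leaf — visit ash.
      At lime: no right child.
      Visit lime.
    At poppy: go right to kale.
      kale is a leaf — visit kale.
    Visit poppy.
  Visit pear.
At daisy: go right to cedar.
  At cedar: go left to fern.
    fern is a leaf — visit fern.
  At cedar: no right child.
  Visit cedar.
Visit daisy.
Full post-order sequence: rye, ash, lime, kale, poppy, pear, fern, cedar, daisy.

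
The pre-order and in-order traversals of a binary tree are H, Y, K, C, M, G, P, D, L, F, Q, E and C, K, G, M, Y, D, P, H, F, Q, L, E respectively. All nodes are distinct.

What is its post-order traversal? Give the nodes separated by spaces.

C G M K D P Y Q F E L H

The first element of pre-order is the root; it splits in-order into left and right subtrees.
Root H: left subtree has 7 nodes {C, K, G, M, Y, D, P}, right has 4 {F, Q, L, E}.
  Root Y: left subtree has 4 nodes {C, K, G, M}, right has 2 {D, P}.
    Root K: left subtree has 1 node {C}, right has 2 {G, M}.
      Root M: left subtree has 1 node {G}, right has 0 { }.
    Root P: left subtree has 1 node {D}, right has 0 { }.
  Root L: left subtree has 2 nodes {F, Q}, right has 1 {E}.
    Root F: left subtree has 0 nodes { }, right has 1 {Q}.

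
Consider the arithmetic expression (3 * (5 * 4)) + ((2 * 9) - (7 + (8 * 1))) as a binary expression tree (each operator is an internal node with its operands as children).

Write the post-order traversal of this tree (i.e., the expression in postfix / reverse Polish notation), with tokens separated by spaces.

3 5 4 * * 2 9 * 7 8 1 * + - +

Post-order on an expression tree gives postfix notation: for each operator, emit left operand, right operand, then the operator.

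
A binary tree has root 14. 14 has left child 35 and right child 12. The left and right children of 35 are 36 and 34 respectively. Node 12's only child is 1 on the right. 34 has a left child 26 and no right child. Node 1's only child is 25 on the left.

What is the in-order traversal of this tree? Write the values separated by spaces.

36 35 26 34 14 12 25 1

In-order visits the left subtree, then the node, then the right subtree.
At 14: go left to 35.
  At 35: go left to 36.
    36 is a leaf — visit 36.
  Visit 35.
  At 35: go right to 34.
    At 34: go left to 26.
      26 is a leaf — visit 26.
    Visit 34.
    At 34: no right child.
Visit 14.
At 14: go right to 12.
  At 12: no left child.
  Visit 12.
  At 12: go right to 1.
    At 1: go left to 25.
      25 is a leaf — visit 25.
    Visit 1.
    At 1: no right child.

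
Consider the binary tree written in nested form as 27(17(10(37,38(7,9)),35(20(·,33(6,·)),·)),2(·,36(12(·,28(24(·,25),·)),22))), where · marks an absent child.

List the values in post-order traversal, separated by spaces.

Post-order visits the left subtree, then the right subtree, then the node.
At 27: go left to 17.
  At 17: go left to 10.
    At 10: go left to 37.
      37 is a leaf — visit 37.
    At 10: go right to 38.
      At 38: go left to 7.
        7 is a leaf — visit 7.
      At 38: go right to 9.
        9 is a leaf — visit 9.
      Visit 38.
    Visit 10.
  At 17: go right to 35.
    At 35: go left to 20.
      At 20: no left child.
      At 20: go right to 33.
        At 33: go left to 6.
          6 is a leaf — visit 6.
        At 33: no right child.
        Visit 33.
      Visit 20.
    At 35: no right child.
    Visit 35.
  Visit 17.
At 27: go right to 2.
  At 2: no left child.
  At 2: go right to 36.
    At 36: go left to 12.
      At 12: no left child.
      At 12: go right to 28.
        At 28: go left to 24.
          At 24: no left child.
          At 24: go right to 25.
            25 is a leaf — visit 25.
          Visit 24.
        At 28: no right child.
        Visit 28.
      Visit 12.
    At 36: go right to 22.
      22 is a leaf — visit 22.
    Visit 36.
  Visit 2.
Visit 27.

37 7 9 38 10 6 33 20 35 17 25 24 28 12 22 36 2 27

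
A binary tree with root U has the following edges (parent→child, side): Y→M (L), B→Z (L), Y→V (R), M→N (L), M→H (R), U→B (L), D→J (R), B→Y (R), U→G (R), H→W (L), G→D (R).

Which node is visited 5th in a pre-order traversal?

Pre-order visits the node, then its left subtree, then its right subtree.
Visit U.
At U: go left to B.
  Visit B.
  At B: go left to Z.
    Z is a leaf — visit Z.
  At B: go right to Y.
    Visit Y.
    At Y: go left to M.
      Visit M.
      At M: go left to N.
        N is a leaf — visit N.
      At M: go right to H.
        Visit H.
        At H: go left to W.
          W is a leaf — visit W.
        At H: no right child.
    At Y: go right to V.
      V is a leaf — visit V.
At U: go right to G.
  Visit G.
  At G: no left child.
  At G: go right to D.
    Visit D.
    At D: no left child.
    At D: go right to J.
      J is a leaf — visit J.
Full pre-order sequence: U, B, Z, Y, M, N, H, W, V, G, D, J.

M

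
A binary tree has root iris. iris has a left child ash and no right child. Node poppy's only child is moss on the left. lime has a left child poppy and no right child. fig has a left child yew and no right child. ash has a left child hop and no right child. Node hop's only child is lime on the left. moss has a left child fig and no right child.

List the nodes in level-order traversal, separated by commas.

iris, ash, hop, lime, poppy, moss, fig, yew

Level-order visits nodes level by level from the root, left to right within each level.
Level 0: iris
Level 1: ash
Level 2: hop
Level 3: lime
Level 4: poppy
Level 5: moss
Level 6: fig
Level 7: yew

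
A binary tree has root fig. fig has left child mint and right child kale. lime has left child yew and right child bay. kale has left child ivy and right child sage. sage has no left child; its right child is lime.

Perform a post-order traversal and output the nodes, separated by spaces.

Post-order visits the left subtree, then the right subtree, then the node.
At fig: go left to mint.
  mint is a leaf — visit mint.
At fig: go right to kale.
  At kale: go left to ivy.
    ivy is a leaf — visit ivy.
  At kale: go right to sage.
    At sage: no left child.
    At sage: go right to lime.
      At lime: go left to yew.
        yew is a leaf — visit yew.
      At lime: go right to bay.
        bay is a leaf — visit bay.
      Visit lime.
    Visit sage.
  Visit kale.
Visit fig.

mint ivy yew bay lime sage kale fig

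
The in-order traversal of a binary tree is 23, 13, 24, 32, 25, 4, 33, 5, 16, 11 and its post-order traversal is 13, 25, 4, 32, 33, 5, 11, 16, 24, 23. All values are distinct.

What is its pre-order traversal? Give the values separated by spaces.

The last element of post-order is the root; it splits in-order into left and right subtrees.
Root 23: left subtree has 0 nodes { }, right has 9 {13, 24, 32, 25, 4, 33, 5, 16, 11}.
  Root 24: left subtree has 1 node {13}, right has 7 {32, 25, 4, 33, 5, 16, 11}.
    Root 16: left subtree has 5 nodes {32, 25, 4, 33, 5}, right has 1 {11}.
      Root 5: left subtree has 4 nodes {32, 25, 4, 33}, right has 0 { }.
        Root 33: left subtree has 3 nodes {32, 25, 4}, right has 0 { }.
          Root 32: left subtree has 0 nodes { }, right has 2 {25, 4}.
            Root 4: left subtree has 1 node {25}, right has 0 { }.

23 24 13 16 5 33 32 4 25 11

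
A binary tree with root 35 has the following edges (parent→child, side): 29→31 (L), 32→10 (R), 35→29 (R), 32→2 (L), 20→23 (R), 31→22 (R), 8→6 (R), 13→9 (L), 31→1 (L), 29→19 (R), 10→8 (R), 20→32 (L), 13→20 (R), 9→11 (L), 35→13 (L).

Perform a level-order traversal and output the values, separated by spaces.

35 13 29 9 20 31 19 11 32 23 1 22 2 10 8 6

Level-order visits nodes level by level from the root, left to right within each level.
Level 0: 35
Level 1: 13, 29
Level 2: 9, 20, 31, 19
Level 3: 11, 32, 23, 1, 22
Level 4: 2, 10
Level 5: 8
Level 6: 6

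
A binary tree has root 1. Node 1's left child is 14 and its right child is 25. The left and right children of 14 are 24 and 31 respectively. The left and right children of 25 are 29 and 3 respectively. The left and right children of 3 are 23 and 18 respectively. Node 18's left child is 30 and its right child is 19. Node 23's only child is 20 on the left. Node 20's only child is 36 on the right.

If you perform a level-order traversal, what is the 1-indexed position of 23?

Level-order visits nodes level by level from the root, left to right within each level.
Level 0: 1
Level 1: 14, 25
Level 2: 24, 31, 29, 3
Level 3: 23, 18
Level 4: 20, 30, 19
Level 5: 36
Full level-order sequence: 1, 14, 25, 24, 31, 29, 3, 23, 18, 20, 30, 19, 36.

8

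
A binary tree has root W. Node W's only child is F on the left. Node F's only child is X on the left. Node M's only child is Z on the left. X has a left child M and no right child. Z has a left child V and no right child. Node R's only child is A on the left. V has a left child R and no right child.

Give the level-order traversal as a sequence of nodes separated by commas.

W, F, X, M, Z, V, R, A

Level-order visits nodes level by level from the root, left to right within each level.
Level 0: W
Level 1: F
Level 2: X
Level 3: M
Level 4: Z
Level 5: V
Level 6: R
Level 7: A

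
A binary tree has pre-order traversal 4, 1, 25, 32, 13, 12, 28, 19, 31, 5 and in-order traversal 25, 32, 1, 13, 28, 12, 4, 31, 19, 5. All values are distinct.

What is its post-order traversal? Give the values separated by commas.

The first element of pre-order is the root; it splits in-order into left and right subtrees.
Root 4: left subtree has 6 nodes {25, 32, 1, 13, 28, 12}, right has 3 {31, 19, 5}.
  Root 1: left subtree has 2 nodes {25, 32}, right has 3 {13, 28, 12}.
    Root 25: left subtree has 0 nodes { }, right has 1 {32}.
    Root 13: left subtree has 0 nodes { }, right has 2 {28, 12}.
      Root 12: left subtree has 1 node {28}, right has 0 { }.
  Root 19: left subtree has 1 node {31}, right has 1 {5}.

32, 25, 28, 12, 13, 1, 31, 5, 19, 4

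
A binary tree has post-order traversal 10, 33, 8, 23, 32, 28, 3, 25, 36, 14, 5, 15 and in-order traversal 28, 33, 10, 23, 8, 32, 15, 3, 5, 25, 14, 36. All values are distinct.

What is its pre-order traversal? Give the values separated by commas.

The last element of post-order is the root; it splits in-order into left and right subtrees.
Root 15: left subtree has 6 nodes {28, 33, 10, 23, 8, 32}, right has 5 {3, 5, 25, 14, 36}.
  Root 28: left subtree has 0 nodes { }, right has 5 {33, 10, 23, 8, 32}.
    Root 32: left subtree has 4 nodes {33, 10, 23, 8}, right has 0 { }.
      Root 23: left subtree has 2 nodes {33, 10}, right has 1 {8}.
        Root 33: left subtree has 0 nodes { }, right has 1 {10}.
  Root 5: left subtree has 1 node {3}, right has 3 {25, 14, 36}.
    Root 14: left subtree has 1 node {25}, right has 1 {36}.

15, 28, 32, 23, 33, 10, 8, 5, 3, 14, 25, 36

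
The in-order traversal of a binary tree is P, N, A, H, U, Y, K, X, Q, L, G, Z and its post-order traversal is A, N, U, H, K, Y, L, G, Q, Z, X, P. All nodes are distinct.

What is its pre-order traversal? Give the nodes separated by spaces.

The last element of post-order is the root; it splits in-order into left and right subtrees.
Root P: left subtree has 0 nodes { }, right has 11 {N, A, H, U, Y, K, X, Q, L, G, Z}.
  Root X: left subtree has 6 nodes {N, A, H, U, Y, K}, right has 4 {Q, L, G, Z}.
    Root Y: left subtree has 4 nodes {N, A, H, U}, right has 1 {K}.
      Root H: left subtree has 2 nodes {N, A}, right has 1 {U}.
        Root N: left subtree has 0 nodes { }, right has 1 {A}.
    Root Z: left subtree has 3 nodes {Q, L, G}, right has 0 { }.
      Root Q: left subtree has 0 nodes { }, right has 2 {L, G}.
        Root G: left subtree has 1 node {L}, right has 0 { }.

P X Y H N A U K Z Q G L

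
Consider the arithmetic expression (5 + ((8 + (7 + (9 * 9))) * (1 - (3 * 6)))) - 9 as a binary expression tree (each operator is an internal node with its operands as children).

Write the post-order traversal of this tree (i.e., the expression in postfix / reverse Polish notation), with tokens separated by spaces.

Post-order on an expression tree gives postfix notation: for each operator, emit left operand, right operand, then the operator.

5 8 7 9 9 * + + 1 3 6 * - * + 9 -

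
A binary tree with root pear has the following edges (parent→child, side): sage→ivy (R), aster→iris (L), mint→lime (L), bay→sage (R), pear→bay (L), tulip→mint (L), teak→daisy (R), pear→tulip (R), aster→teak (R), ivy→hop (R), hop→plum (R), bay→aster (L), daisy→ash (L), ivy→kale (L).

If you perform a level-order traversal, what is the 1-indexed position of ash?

Level-order visits nodes level by level from the root, left to right within each level.
Level 0: pear
Level 1: bay, tulip
Level 2: aster, sage, mint
Level 3: iris, teak, ivy, lime
Level 4: daisy, kale, hop
Level 5: ash, plum
Full level-order sequence: pear, bay, tulip, aster, sage, mint, iris, teak, ivy, lime, daisy, kale, hop, ash, plum.

14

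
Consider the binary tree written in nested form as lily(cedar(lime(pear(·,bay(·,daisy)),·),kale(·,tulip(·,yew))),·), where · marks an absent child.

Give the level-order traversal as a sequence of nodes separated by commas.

lily, cedar, lime, kale, pear, tulip, bay, yew, daisy

Level-order visits nodes level by level from the root, left to right within each level.
Level 0: lily
Level 1: cedar
Level 2: lime, kale
Level 3: pear, tulip
Level 4: bay, yew
Level 5: daisy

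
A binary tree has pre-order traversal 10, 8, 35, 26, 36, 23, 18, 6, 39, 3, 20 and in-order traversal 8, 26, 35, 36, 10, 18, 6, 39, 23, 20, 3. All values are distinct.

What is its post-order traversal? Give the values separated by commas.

26, 36, 35, 8, 39, 6, 18, 20, 3, 23, 10

The first element of pre-order is the root; it splits in-order into left and right subtrees.
Root 10: left subtree has 4 nodes {8, 26, 35, 36}, right has 6 {18, 6, 39, 23, 20, 3}.
  Root 8: left subtree has 0 nodes { }, right has 3 {26, 35, 36}.
    Root 35: left subtree has 1 node {26}, right has 1 {36}.
  Root 23: left subtree has 3 nodes {18, 6, 39}, right has 2 {20, 3}.
    Root 18: left subtree has 0 nodes { }, right has 2 {6, 39}.
      Root 6: left subtree has 0 nodes { }, right has 1 {39}.
    Root 3: left subtree has 1 node {20}, right has 0 { }.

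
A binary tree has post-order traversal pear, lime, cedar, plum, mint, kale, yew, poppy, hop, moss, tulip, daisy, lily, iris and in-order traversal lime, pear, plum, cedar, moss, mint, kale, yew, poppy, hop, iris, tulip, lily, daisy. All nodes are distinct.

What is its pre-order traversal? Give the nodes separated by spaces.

The last element of post-order is the root; it splits in-order into left and right subtrees.
Root iris: left subtree has 10 nodes {lime, pear, plum, cedar, moss, mint, kale, yew, poppy, hop}, right has 3 {tulip, lily, daisy}.
  Root moss: left subtree has 4 nodes {lime, pear, plum, cedar}, right has 5 {mint, kale, yew, poppy, hop}.
    Root plum: left subtree has 2 nodes {lime, pear}, right has 1 {cedar}.
      Root lime: left subtree has 0 nodes { }, right has 1 {pear}.
    Root hop: left subtree has 4 nodes {mint, kale, yew, poppy}, right has 0 { }.
      Root poppy: left subtree has 3 nodes {mint, kale, yew}, right has 0 { }.
        Root yew: left subtree has 2 nodes {mint, kale}, right has 0 { }.
          Root kale: left subtree has 1 node {mint}, right has 0 { }.
  Root lily: left subtree has 1 node {tulip}, right has 1 {daisy}.

iris moss plum lime pear cedar hop poppy yew kale mint lily tulip daisy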